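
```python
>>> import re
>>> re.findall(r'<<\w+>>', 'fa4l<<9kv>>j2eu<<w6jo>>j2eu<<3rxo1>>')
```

['<<9kv>>', '<<w6jo>>', '<<3rxo1>>']

No capturing groups, so `findall` returns the 3 full match strings.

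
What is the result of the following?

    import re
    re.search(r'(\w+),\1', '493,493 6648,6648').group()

'493,493'

A backreference is literal: `\1` must see the identical characters the first group matched.
`re.search` scans for the first position where the pattern succeeds.
The match spans [0:7] → '493,493'.
Captured: group 1 = '493'.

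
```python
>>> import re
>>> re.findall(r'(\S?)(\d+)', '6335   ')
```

[('6', '335')]

Pattern: optionally a non-whitespace character (captured); then one or more of a digit (captured).
Scanning left to right: at [0:4] match '6335', groups = ('6', '335').
Multiple groups make `findall` return tuples — one 2-tuple for the one match.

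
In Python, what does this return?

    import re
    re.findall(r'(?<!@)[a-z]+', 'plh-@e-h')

['plh', 'h']

A negative assertion filters positions out without eating any characters.
Walking the string: at [0:3] → 'plh'; at [7:8] → 'h'.
`findall` yields the raw match text (2 of them) because the pattern has no groups.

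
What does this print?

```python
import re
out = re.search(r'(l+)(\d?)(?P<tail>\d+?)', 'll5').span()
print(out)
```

The match spans [0:3] → 'll5'.

(0, 3)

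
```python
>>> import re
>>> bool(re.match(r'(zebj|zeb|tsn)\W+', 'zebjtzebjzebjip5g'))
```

False

`re.match` won't scan ahead — the pattern has to work from the very first character.
Here position 0 doesn't satisfy it, so the call returns None, and `bool(None)` is False.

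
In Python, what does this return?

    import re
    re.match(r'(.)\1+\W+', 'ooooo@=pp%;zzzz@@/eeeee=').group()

With `match`, the pattern is implicitly anchored at the beginning.
The match spans [0:7] → 'ooooo@='.

'ooooo@='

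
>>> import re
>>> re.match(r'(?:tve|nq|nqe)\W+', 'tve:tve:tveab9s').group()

`re.match` won't scan ahead — the pattern has to work from the very first character.
The match spans [0:4] → 'tve:'.

'tve:'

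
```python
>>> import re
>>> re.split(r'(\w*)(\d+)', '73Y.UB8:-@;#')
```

Pattern: zero or more of a word character (captured); then one or more of a digit (captured).
Matches to split on: at [0:2] → '73'; at [4:7] → 'UB8'.
Because the pattern has a capturing group, `split` also inserts each captured text between the pieces.

['', '7', '3', 'Y.', 'UB', '8', ':-@;#']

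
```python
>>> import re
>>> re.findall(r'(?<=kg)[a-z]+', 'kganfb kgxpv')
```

['anfb', 'xpv']

The positive lookaround only admits positions where the adjacent text matches; those characters stay outside the span.
No capturing groups, so `findall` returns the 2 full match strings.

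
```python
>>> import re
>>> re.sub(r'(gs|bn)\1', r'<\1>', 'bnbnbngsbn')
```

'<bn>bngsbn'

The backreference `\1` re-matches whatever the first group consumed, character for character.
Each match is replaced using the text its own group 1 captured.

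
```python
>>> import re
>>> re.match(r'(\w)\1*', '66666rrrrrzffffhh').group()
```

'66666'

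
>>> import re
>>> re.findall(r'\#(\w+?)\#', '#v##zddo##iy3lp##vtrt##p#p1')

['v', 'zddo', 'iy3lp', 'vtrt', 'p']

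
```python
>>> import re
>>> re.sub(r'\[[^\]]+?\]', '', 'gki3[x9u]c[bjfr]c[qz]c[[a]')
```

'gki3ccc'

Matches: at [4:9] → '[x9u]'; at [10:16] → '[bjfr]'; at [17:21] → '[qz]'; at [22:26] → '[[a]'.
Each match is replaced by ''.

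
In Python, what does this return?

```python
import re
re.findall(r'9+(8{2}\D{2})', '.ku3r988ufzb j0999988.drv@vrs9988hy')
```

['88uf', '88.d', '88hy']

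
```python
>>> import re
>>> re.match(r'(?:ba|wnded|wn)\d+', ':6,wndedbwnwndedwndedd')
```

None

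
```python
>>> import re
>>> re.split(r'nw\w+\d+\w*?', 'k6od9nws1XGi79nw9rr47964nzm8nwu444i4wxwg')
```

['k6od9', 'wxwg']

This matches the literal 'nw', then one or more of a word character; then one or more of a digit; then zero or more of a word character (lazy).
With the lazy modifier that quantifier settles for the fewest repetitions that let the rest of the pattern succeed (the atoms after it are unaffected and can still be greedy).
Matches to split on: at [5:36] → 'nws1XGi79nw9rr47964nzm8nwu444i4'.
Splitting on the pattern gives 2 pieces.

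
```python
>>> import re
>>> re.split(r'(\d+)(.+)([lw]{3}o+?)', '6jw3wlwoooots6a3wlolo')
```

['', '6', 'jw3', 'wlwo', 'ooots6a3wlolo']

This matches one or more of a digit (captured); then one or more of any character (captured); then exactly 3 of one of [lw], then one or more of the literal 'o' (lazy) (captured).
Matches to split on: at [0:8] → '6jw3wlwo'.
Because the pattern has a capturing group, `split` also inserts each captured text between the pieces.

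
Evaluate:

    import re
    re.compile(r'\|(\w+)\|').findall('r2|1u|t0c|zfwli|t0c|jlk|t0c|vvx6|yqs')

['1u', 'zfwli', 'jlk', 'vvx6']

Walking the string: at [2:6] match '|1u|', group 1 = '1u'; at [9:16] match '|zfwli|', group 1 = 'zfwli'; at [19:24] match '|jlk|', group 1 = 'jlk'; at [27:33] match '|vvx6|', group 1 = 'vvx6'.
With a single group, `findall` returns only what that group captured — 4 items.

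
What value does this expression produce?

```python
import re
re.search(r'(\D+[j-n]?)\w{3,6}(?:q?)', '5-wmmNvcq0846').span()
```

This matches one or more of a non-digit, then optionally a character in [j-n] (captured); then 3 to 6 of a word character; then optionally a literal 'q' (non-capturing group).
`re.search` scans for the first position where the pattern succeeds.
The match spans [1:13] → '-wmmNvcq0846'.
Captured: group 1 = '-wmmNvcq'.

(1, 13)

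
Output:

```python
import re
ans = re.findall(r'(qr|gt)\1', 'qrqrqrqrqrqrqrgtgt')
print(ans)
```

A backreference is literal: `\1` must see the identical characters the first group matched.
Matches: at [0:4] match 'qrqr', group 1 = 'qr'; at [4:8] match 'qrqr', group 1 = 'qr'; at [8:12] match 'qrqr', group 1 = 'qr'; at [14:18] match 'gtgt', group 1 = 'gt'.
With a single group, `findall` returns only what that group captured — 4 items.

['qr', 'qr', 'qr', 'gt']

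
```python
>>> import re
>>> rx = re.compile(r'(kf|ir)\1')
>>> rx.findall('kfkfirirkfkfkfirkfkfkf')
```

`\1` has to match the exact text group 1 already captured.
Walking the string: at [0:4] match 'kfkf', group 1 = 'kf'; at [4:8] match 'irir', group 1 = 'ir'; at [8:12] match 'kfkf', group 1 = 'kf'; at [16:20] match 'kfkf', group 1 = 'kf'.
Because there's exactly one group, `findall` drops the full match and keeps group 1 from each hit.

['kf', 'ir', 'kf', 'kf']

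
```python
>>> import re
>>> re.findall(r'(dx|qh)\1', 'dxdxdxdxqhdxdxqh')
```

['dx', 'dx', 'dx']

A backreference is literal: `\1` must see the identical characters the first group matched.
Scanning left to right: at [0:4] match 'dxdx', group 1 = 'dx'; at [4:8] match 'dxdx', group 1 = 'dx'; at [10:14] match 'dxdx', group 1 = 'dx'.
Because there's exactly one group, `findall` drops the full match and keeps group 1 from each hit.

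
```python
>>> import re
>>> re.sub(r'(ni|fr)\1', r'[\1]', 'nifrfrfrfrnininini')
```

After group 1 captures some text, `\1` only succeeds where that same text appears again.
Each match is replaced using the text its own group 1 captured.

'ni[fr][fr][ni][ni]'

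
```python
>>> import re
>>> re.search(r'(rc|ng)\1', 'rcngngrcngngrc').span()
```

(2, 6)

`\1` has to match the exact text group 1 already captured.
The match spans [2:6] → 'ngng'.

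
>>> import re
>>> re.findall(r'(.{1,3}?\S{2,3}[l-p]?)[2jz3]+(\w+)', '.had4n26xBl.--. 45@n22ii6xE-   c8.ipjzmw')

[('.had4n', '6xBl'), ('-. 45@n', 'ii6xE'), ('  c8.ip', 'mw')]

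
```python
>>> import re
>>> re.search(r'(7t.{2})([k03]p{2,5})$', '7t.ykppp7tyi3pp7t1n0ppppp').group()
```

'7t1n0ppppp'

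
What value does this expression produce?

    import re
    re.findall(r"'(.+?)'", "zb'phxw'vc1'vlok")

['phxw']

Because the quantifier is non-greedy, it stops expanding at the earliest point where the rest of the pattern can succeed.
Walking the string: at [2:8] match "'phxw'", group 1 = 'phxw'.
One capturing group, so `findall` returns just the captured substring from the one match — 1 in all.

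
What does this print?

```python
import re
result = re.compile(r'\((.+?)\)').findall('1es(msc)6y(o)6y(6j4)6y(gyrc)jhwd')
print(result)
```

['msc', 'o', '6j4', 'gyrc']

A non-greedy quantifier consumes as few characters as it can — just enough that the remainder of the pattern still matches from where it stops; whatever follows it matches normally.
One capturing group, so `findall` returns just the captured substring from each match — 4 in all.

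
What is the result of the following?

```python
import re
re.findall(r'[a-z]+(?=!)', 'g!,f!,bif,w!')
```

['g', 'f', 'w']

The `(?=…)`/`(?<=…)` assertion just peeks at neighbouring text; it doesn't advance the match position.
Matches: at [0:1] → 'g'; at [3:4] → 'f'; at [10:11] → 'w'.
Since nothing is captured, `findall` lists the 3 matched substrings directly.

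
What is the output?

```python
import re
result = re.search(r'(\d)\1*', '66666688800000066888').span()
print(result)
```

(0, 6)

The backreference `\1` re-matches whatever the first group consumed, character for character.
`re.search` tries every starting position until one works.
The match spans [0:6] → '666666'.
Captured: group 1 = '6'.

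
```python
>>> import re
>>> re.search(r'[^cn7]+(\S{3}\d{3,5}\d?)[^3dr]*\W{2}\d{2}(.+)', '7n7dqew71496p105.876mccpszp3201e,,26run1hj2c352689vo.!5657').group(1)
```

The match spans [23:58] → 'pszp3201e,,26run1hj2c352689vo.!5657'.
Captured: group 1 = 'zp3201', group 2 = 'run1hj2c352689vo.!5657'.

'zp3201'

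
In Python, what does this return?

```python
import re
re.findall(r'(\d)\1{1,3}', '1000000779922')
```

The backreference `\1` re-matches whatever the first group consumed, character for character.
`findall` collects group 1 from each match (5 total).

['0', '0', '7', '9', '2']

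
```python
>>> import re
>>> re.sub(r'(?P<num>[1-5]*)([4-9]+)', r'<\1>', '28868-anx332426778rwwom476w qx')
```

This matches zero or more of a character in [1-5] (captured as 'num'); then one or more of a character in [4-9] (captured).
Matches: at [0:5] → '28868'; at [9:18] → '332426778'; at [23:26] → '476'.
`\1` in the replacement pulls in group 1's text for each match.

'<2>-anx<33242>rwwom<4>w qx'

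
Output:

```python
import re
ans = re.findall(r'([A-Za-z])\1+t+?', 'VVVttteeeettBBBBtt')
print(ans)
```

['V', 'e', 'B']

A backreference is literal: `\1` must see the identical characters the first group matched.
One capturing group, so `findall` returns just the captured substring from each match — 3 in all.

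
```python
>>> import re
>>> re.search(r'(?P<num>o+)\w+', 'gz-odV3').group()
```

'odV3'

The pattern matches one or more of a literal 'o' (captured as 'num'); then one or more of a word character.
`re.search` scans for the first position where the pattern succeeds.
The match spans [3:7] → 'odV3'.
Captured: group 1 = 'o'.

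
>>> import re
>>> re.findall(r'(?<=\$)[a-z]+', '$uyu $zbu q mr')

Lookahead/lookbehind check context without consuming it, so the matched span excludes the asserted characters.
`findall` yields the raw match text (2 of them) because the pattern has no groups.

['uyu', 'zbu']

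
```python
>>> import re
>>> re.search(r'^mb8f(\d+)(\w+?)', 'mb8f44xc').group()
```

'mb8f44x'

The pattern matches anchored at the start of the string; then the literal 'mb', then the literal '8f'; then one or more of a digit (captured); then one or more of a word character (lazy) (captured).
A non-greedy quantifier consumes as few characters as it can — just enough that the remainder of the pattern still matches from where it stops; whatever follows it matches normally.
Unlike `match`, `search` isn't anchored — it looks for the pattern anywhere in the string.
The match spans [0:7] → 'mb8f44x'.
Captured: group 1 = '44', group 2 = 'x'.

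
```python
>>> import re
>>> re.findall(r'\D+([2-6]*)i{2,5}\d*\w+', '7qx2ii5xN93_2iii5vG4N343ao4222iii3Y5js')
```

['2']

The pattern matches one or more of a non-digit; then zero or more of a character in [2-6] (captured); then 2 to 5 of the literal 'i', then zero or more of a digit, then one or more of a word character.
Matches: at [1:38] match 'qx2ii5xN93_2iii5vG4N343ao4222iii3Y5js', group 1 = '2'.
With a single group, `findall` returns only what that group captured — 1 item.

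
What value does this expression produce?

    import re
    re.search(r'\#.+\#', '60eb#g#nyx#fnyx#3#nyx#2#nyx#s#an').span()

(4, 30)

`re.search` tries every starting position until one works.
The match spans [4:30] → '#g#nyx#fnyx#3#nyx#2#nyx#s#'.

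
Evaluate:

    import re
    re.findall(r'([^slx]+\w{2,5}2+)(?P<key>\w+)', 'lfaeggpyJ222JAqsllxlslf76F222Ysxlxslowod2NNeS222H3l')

[('faeggpyJ222', 'JAqsllxlslf76F222Ysxlxslowod2NNeS222H3l')]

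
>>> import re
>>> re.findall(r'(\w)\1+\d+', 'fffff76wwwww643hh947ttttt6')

After group 1 captures some text, `\1` only succeeds where that same text appears again.
Scanning left to right: at [0:7] match 'fffff76', group 1 = 'f'; at [7:15] match 'wwwww643', group 1 = 'w'; at [15:20] match 'hh947', group 1 = 'h'; at [20:26] match 'ttttt6', group 1 = 't'.
One capturing group, so `findall` returns just the captured substring from each match — 4 in all.

['f', 'w', 'h', 't']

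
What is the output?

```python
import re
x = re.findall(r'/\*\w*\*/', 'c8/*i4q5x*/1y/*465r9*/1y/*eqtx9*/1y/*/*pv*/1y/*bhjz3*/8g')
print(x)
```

['/*i4q5x*/', '/*465r9*/', '/*eqtx9*/', '/*pv*/', '/*bhjz3*/']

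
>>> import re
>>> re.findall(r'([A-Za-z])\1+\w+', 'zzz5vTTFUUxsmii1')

['z']

A backreference is literal: `\1` must see the identical characters the first group matched.
Matches: at [0:16] match 'zzz5vTTFUUxsmii1', group 1 = 'z'.
With a single group, `findall` returns only what that group captured — 1 item.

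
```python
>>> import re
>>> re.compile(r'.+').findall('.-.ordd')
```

The pattern matches one or more of any character.
Matches: at [0:7] → '.-.ordd'.
Since nothing is captured, `findall` lists the 1 matched substring directly.

['.-.ordd']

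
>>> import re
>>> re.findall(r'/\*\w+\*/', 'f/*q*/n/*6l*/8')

Since nothing is captured, `findall` lists the 2 matched substrings directly.

['/*q*/', '/*6l*/']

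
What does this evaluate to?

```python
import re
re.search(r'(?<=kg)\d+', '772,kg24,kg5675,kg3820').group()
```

'24'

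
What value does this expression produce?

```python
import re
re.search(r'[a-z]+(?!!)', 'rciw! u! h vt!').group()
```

Because the assertion is negative and zero-width, positions next to the forbidden text are skipped.
The match spans [0:3] → 'rci'.

'rci'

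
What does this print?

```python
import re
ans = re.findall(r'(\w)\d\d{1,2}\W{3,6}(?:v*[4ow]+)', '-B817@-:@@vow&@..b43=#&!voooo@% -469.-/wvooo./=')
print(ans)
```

The pattern matches a word character (captured); then a digit, then 1 to 2 of a digit, then 3 to 6 of a non-word character; then zero or more of the literal 'v', then one or more of one of [4ow] (non-capturing group).
Scanning left to right: at [1:13] match 'B817@-:@@vow', group 1 = 'B'; at [17:29] match 'b43=#&!voooo', group 1 = 'b'; at [33:40] match '469.-/w', group 1 = '4'.
With a single group, `findall` returns only what that group captured — 3 items.

['B', 'b', '4']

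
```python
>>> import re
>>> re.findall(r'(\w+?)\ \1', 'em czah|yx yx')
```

`\1` has to match the exact text group 1 already captured.
Walking the string: at [8:13] match 'yx yx', group 1 = 'yx'.
With a single group, `findall` returns only what that group captured — 1 item.

['yx']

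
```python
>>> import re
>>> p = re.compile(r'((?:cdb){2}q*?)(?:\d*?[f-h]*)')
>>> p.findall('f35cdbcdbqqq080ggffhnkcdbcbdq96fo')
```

Pattern: the literal 'cdb' repeated 2 times, then zero or more of the literal 'q' (lazy) (captured); then zero or more of a digit (lazy), then zero or more of a character in [f-h] (non-capturing group).
A `+?`/`*?`/`{m,n}?` starts at its minimum and grows only as far as needed for what follows to match.
Walking the string: at [3:9] match 'cdbcdb', group 1 = 'cdbcdb'.
One capturing group, so `findall` returns just the captured substring from the one match — 1 in all.

['cdbcdb']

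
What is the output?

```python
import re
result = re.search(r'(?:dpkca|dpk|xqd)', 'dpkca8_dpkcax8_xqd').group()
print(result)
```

dpkca

Alternation tries branches left to right and keeps the first one that lets the overall match succeed at that position.
`re.search` scans for the first position where the pattern succeeds.
The match spans [0:5] → 'dpkca'.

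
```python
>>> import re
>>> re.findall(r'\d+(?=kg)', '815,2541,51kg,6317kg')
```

The lookaround is zero-width — it requires the adjacent text to match without consuming it, so the asserted text isn't part of the match.
Scanning left to right: at [9:11] → '51'; at [14:18] → '6317'.
`findall` yields the raw match text (2 of them) because the pattern has no groups.

['51', '6317']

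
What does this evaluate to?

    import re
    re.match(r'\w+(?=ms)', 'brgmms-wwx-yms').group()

'brgm'

`match` is anchored at position 0; if the pattern doesn't fit there, it returns None.
The match spans [0:4] → 'brgm'.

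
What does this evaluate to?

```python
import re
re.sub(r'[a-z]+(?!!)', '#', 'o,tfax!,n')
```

`(?!…)`/`(?<!…)` only lets a position through if the neighbouring text does NOT match; no characters are consumed.
Matches: at [0:1] → 'o'; at [2:5] → 'tfa'; at [8:9] → 'n'.
Each match is replaced by '#'.

'#,#x!,#'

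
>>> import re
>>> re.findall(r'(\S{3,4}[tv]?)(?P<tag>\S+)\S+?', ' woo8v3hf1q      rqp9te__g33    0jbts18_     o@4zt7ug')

[('woo8v', '3hf1'), ('rqp9t', 'e__g3'), ('0jbt', 's18'), ('o@4zt', '7u')]

The pattern matches 3 to 4 of a non-whitespace character, then optionally one of [tv] (captured); then one or more of a non-whitespace character (captured as 'tag'); then one or more of a non-whitespace character (lazy).
With 2 capturing groups, `findall` returns a 2-tuple per match.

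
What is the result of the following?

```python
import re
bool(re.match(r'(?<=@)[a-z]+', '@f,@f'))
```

The positive lookaround only admits positions where the adjacent text matches; those characters stay outside the span.
`match` is anchored at position 0; if the pattern doesn't fit there, it returns None.
Here the string doesn't start with a match, so the call returns None, and `bool(None)` is False.

False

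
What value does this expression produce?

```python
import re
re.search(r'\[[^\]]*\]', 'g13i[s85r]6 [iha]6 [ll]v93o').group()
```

'[s85r]'

`re.search` tries every starting position until one works.
The match spans [4:10] → '[s85r]'.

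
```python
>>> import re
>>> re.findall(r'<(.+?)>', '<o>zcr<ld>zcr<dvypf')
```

Lazy quantifiers expand one character at a time until the remainder of the pattern can match.
Because there's exactly one group, `findall` drops the full match and keeps group 1 from each hit.

['o', 'ld']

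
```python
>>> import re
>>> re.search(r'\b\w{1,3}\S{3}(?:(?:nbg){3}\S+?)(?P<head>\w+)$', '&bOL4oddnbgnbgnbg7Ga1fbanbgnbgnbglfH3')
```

Here nothing in the string fits, so the call returns None.

None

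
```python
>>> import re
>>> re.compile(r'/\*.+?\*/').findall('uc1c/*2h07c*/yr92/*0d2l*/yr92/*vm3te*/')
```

Lazy quantifiers expand one character at a time until the remainder of the pattern can match.
Scanning left to right: at [4:13] → '/*2h07c*/'; at [17:25] → '/*0d2l*/'; at [29:38] → '/*vm3te*/'.
No capturing groups, so `findall` returns the 3 full match strings.

['/*2h07c*/', '/*0d2l*/', '/*vm3te*/']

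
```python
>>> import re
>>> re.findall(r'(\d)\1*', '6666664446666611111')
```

['6', '4', '6', '1']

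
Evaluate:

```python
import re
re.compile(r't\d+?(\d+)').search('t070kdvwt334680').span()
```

(0, 4)

The pattern matches the literal 't', then one or more of a digit (lazy); then one or more of a digit (captured).
`re.search` tries every starting position until one works.
The match spans [0:4] → 't070'.
Captured: group 1 = '70'.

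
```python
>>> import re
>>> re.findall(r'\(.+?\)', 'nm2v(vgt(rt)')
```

Since nothing is captured, `findall` lists the 1 matched substring directly.

['(vgt(rt)']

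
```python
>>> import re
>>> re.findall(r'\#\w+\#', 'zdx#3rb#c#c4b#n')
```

['#3rb#', '#c4b#']

Walking the string: at [3:8] → '#3rb#'; at [9:14] → '#c4b#'.
With no groups in the pattern, `findall` gives back each whole match — 2 here.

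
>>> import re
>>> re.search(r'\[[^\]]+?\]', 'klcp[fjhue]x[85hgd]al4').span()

(4, 11)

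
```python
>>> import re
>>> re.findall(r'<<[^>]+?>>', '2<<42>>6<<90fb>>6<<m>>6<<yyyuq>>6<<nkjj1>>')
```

['<<42>>', '<<90fb>>', '<<m>>', '<<yyyuq>>', '<<nkjj1>>']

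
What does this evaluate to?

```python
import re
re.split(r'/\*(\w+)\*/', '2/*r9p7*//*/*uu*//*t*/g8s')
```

['2', 'r9p7', '/*', 'uu', '', 't', 'g8s']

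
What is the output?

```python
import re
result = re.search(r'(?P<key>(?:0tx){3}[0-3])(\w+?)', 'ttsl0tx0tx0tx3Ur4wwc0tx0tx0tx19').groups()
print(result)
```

Pattern: the literal '0tx' repeated 3 times, then a character in [0-3] (captured as 'key'); then one or more of a word character (lazy) (captured).
With the lazy modifier that quantifier settles for the fewest repetitions that let the rest of the pattern succeed (the atoms after it are unaffected and can still be greedy).
Unlike `match`, `search` isn't anchored — it looks for the pattern anywhere in the string.
The match spans [4:15] → '0tx0tx0tx3U'.
Captured: group 1 = '0tx0tx0tx3', group 2 = 'U'.

('0tx0tx0tx3', 'U')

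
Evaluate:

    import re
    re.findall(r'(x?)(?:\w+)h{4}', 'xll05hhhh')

The pattern matches optionally a literal 'x' (captured); then one or more of a word character (non-capturing group); then exactly 4 of a literal 'h'.
Walking the string: at [0:9] match 'xll05hhhh', group 1 = 'x'.
Because there's exactly one group, `findall` drops the full match and keeps group 1 from the one hit.

['x']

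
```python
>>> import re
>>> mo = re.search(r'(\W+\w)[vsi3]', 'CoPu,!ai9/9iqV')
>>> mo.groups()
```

(',!a',)

The pattern matches one or more of a non-word character, then a word character (captured); then one of [vsi3].
`search` walks the string left to right and returns the first match it finds.
The match spans [4:8] → ',!ai'.
Captured: group 1 = ',!a'.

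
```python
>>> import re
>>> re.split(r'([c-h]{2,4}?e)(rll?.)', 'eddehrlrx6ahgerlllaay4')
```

This matches 2 to 4 of a character in [c-h] (lazy), then the literal 'e' (captured); then the literal 'rl', then optionally the literal 'l', then any character (captured).
Matches to split on: at [11:18] → 'hgerlll'.
Because the pattern has a capturing group, `split` also inserts each captured text between the pieces.

['eddehrlrx6a', 'hge', 'rlll', 'aay4']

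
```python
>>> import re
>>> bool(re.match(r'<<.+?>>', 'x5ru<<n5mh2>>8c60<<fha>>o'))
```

False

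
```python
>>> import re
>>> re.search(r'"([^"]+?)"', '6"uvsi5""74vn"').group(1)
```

'uvsi5'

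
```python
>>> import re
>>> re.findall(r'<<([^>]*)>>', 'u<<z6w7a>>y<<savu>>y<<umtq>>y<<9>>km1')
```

['z6w7a', 'savu', 'umtq', '9']

Scanning left to right: at [1:10] match '<<z6w7a>>', group 1 = 'z6w7a'; at [11:19] match '<<savu>>', group 1 = 'savu'; at [20:28] match '<<umtq>>', group 1 = 'umtq'; at [29:34] match '<<9>>', group 1 = '9'.
`findall` collects group 1 from each match (4 total).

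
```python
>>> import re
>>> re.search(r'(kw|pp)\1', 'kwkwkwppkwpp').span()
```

(0, 4)

After group 1 captures some text, `\1` only succeeds where that same text appears again.
The match spans [0:4] → 'kwkw'.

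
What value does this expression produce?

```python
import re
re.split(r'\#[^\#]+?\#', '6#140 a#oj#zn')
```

['6', 'oj#zn']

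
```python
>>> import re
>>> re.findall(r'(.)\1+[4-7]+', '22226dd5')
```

['2', 'd']

`\1` has to match the exact text group 1 already captured.
`findall` collects group 1 from each match (2 total).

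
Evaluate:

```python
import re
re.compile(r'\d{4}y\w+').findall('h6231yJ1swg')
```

Pattern: exactly 4 of a digit, then a literal 'y'; then one or more of a word character.
Matches: at [1:11] → '6231yJ1swg'.
With no groups in the pattern, `findall` gives back each whole match — 1 here.

['6231yJ1swg']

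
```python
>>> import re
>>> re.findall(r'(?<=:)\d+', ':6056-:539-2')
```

['6056', '539']

The positive lookaround only admits positions where the adjacent text matches; those characters stay outside the span.
Matches: at [1:5] → '6056'; at [7:10] → '539'.
`findall` yields the raw match text (2 of them) because the pattern has no groups.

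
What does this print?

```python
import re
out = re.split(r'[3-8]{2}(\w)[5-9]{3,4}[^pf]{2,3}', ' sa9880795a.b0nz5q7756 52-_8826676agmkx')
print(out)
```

The pattern matches exactly 2 of a character in [3-8]; then a word character (captured); then 3 to 4 of a character in [5-9], then 2 to 3 of any character except [pf].
Matches to split on: at [4:13] → '880795a.b'; at [27:37] → '8826676agm'.
`re.split` interleaves the captured-group text with the surrounding fragments.

[' sa9', '0', '0nz5q7756 52-_', '2', 'kx']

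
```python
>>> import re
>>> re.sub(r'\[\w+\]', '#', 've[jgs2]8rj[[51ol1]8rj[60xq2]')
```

've#8rj[#8rj#'

Matches: at [2:8] → '[jgs2]'; at [12:19] → '[51ol1]'; at [22:29] → '[60xq2]'.
Each match is replaced by '#'.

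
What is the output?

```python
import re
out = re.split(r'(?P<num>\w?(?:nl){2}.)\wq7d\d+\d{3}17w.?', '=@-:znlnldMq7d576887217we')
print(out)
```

['=@-:', 'znlnld', '']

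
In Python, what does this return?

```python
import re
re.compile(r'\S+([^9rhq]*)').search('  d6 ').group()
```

'd6 '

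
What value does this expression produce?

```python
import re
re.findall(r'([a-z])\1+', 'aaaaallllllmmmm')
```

A backreference is literal: `\1` must see the identical characters the first group matched.
Matches: at [0:5] match 'aaaaa', group 1 = 'a'; at [5:11] match 'llllll', group 1 = 'l'; at [11:15] match 'mmmm', group 1 = 'm'.
Because there's exactly one group, `findall` drops the full match and keeps group 1 from each hit.

['a', 'l', 'm']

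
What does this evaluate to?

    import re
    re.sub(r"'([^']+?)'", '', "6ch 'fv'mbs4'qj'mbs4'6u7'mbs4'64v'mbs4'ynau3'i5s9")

'6ch mbs4mbs4mbs4mbs4i5s9'

Matches: at [4:8] → "'fv'"; at [12:16] → "'qj'"; at [20:25] → "'6u7'"; at [29:34] → "'64v'"; at [38:45] → "'ynau3'".
Each match is replaced by ''.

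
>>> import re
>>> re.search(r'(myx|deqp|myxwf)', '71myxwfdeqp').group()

`|` is ordered: at each position the engine commits to the first alternative that works.
The match spans [2:5] → 'myx'.

'myx'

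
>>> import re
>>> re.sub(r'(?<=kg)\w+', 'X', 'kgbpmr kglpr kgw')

Because the assertion is zero-width, the text it checks is not consumed and won't appear in the result.
`sub` substitutes 'X' at each match site.

'kgX kgX kgX'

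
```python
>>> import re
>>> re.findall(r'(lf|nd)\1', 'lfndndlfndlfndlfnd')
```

The backreference `\1` re-matches whatever the first group consumed, character for character.
Matches: at [2:6] match 'ndnd', group 1 = 'nd'.
`findall` collects group 1 from the one match (1 total).

['nd']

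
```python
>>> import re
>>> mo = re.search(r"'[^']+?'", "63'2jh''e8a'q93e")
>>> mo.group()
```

Unlike `match`, `search` isn't anchored — it looks for the pattern anywhere in the string.
The match spans [2:7] → "'2jh'".

"'2jh'"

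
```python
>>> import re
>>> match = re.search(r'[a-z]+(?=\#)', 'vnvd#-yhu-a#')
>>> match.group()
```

'vnvd'

The `(?=…)`/`(?<=…)` assertion just peeks at neighbouring text; it doesn't advance the match position.
Unlike `match`, `search` isn't anchored — it looks for the pattern anywhere in the string.
The match spans [0:4] → 'vnvd'.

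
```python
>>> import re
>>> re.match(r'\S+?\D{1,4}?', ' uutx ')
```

None

`match` is anchored at position 0; if the pattern doesn't fit there, it returns None.
Here the string doesn't start with a match, so the call returns None.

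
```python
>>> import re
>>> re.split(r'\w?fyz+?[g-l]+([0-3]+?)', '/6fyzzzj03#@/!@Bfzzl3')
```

['/', '0', '3#@/!@Bfzzl3']

Because the pattern has a capturing group, `split` also inserts each captured text between the pieces.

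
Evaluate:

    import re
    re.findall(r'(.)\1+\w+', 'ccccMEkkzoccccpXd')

['c']

`\1` is not a pattern — it's the concrete string captured by group 1, re-applied verbatim.
Scanning left to right: at [0:17] match 'ccccMEkkzoccccpXd', group 1 = 'c'.
`findall` collects group 1 from the one match (1 total).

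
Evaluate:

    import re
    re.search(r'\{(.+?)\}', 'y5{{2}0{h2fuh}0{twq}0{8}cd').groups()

('{2',)

The match spans [2:6] → '{{2}'.
Captured: group 1 = '{2'.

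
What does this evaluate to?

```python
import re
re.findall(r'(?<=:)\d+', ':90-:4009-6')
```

['90', '4009']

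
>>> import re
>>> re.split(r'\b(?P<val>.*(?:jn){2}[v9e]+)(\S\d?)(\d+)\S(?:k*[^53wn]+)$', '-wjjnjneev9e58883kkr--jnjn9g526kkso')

`re.split` interleaves the captured-group text with the surrounding fragments.

['-', 'wjjnjneev9e58883kkr--jnjn9', 'g5', '26', '']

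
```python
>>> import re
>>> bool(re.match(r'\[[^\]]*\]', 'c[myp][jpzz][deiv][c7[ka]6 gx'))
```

False

`re.match` only tries the pattern at the start of the string.
Here position 0 doesn't satisfy it, so the call returns None, and `bool(None)` is False.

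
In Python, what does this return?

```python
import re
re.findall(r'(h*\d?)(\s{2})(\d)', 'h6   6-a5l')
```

[('', '  ', '6')]

The pattern matches zero or more of the literal 'h', then optionally a digit (captured); then exactly 2 of whitespace (captured); then a digit (captured).
Scanning left to right: at [3:6] match '  6', groups = ('', '  ', '6').
3 groups means the one result is a tuple of 3 captured strings — 1 here.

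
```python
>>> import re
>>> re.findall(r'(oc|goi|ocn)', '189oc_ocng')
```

`|` is ordered: at each position the engine commits to the first alternative that works.
Scanning left to right: at [3:5] match 'oc', group 1 = 'oc'; at [6:8] match 'oc', group 1 = 'oc'.
With a single group, `findall` returns only what that group captured — 2 items.

['oc', 'oc']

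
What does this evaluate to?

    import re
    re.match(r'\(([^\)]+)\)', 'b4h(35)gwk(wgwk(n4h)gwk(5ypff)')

None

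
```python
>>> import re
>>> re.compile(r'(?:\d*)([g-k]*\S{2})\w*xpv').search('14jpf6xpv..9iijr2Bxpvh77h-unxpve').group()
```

'14jpf6xpv'

Pattern: zero or more of a digit (non-capturing group); then zero or more of a character in [g-k], then exactly 2 of a non-whitespace character (captured); then zero or more of a word character, then the literal 'xpv'.
`re.search` tries every starting position until one works.
The match spans [0:9] → '14jpf6xpv'.
Captured: group 1 = 'jpf'.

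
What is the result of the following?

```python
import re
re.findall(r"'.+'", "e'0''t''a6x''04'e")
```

["'0''t''a6x''04'"]

Scanning left to right: at [1:16] → "'0''t''a6x''04'".
No capturing groups, so `findall` returns the 1 full match string.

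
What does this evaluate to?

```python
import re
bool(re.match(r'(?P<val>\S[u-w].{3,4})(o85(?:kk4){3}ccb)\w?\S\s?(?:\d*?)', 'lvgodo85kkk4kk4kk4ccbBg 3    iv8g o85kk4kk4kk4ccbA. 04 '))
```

`re.match` won't scan ahead — the pattern has to work from the very first character.
Here position 0 doesn't satisfy it, so the call returns None, and `bool(None)` is False.

False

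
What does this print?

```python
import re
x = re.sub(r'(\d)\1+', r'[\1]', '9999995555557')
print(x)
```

After group 1 captures some text, `\1` only succeeds where that same text appears again.
Matches: at [0:6] → '999999'; at [6:12] → '555555'.
The replacement refers to a captured group, so each match is rewritten using its own captured text.

[9][5]7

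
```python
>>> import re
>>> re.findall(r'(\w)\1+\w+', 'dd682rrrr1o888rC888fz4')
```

['d']

`\1` has to match the exact text group 1 already captured.
Scanning left to right: at [0:22] match 'dd682rrrr1o888rC888fz4', group 1 = 'd'.
One capturing group, so `findall` returns just the captured substring from the one match — 1 in all.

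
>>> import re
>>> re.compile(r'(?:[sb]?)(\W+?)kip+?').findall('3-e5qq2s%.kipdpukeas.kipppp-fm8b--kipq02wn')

`findall` collects group 1 from each match (3 total).

['%.', '.', '--']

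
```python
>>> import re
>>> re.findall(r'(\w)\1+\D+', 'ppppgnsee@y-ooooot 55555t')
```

['p', '5']

`\1` is not a pattern — it's the concrete string captured by group 1, re-applied verbatim.
Walking the string: at [0:19] match 'ppppgnsee@y-ooooot ', group 1 = 'p'; at [19:25] match '55555t', group 1 = '5'.
`findall` collects group 1 from each match (2 total).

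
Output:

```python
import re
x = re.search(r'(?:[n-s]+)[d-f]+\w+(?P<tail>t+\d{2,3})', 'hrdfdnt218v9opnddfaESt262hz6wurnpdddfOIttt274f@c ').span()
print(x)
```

The pattern matches one or more of a character in [n-s] (non-capturing group); then one or more of a character in [d-f], then one or more of a word character; then one or more of a literal 't', then 2 to 3 of a digit (captured as 'tail').
The match spans [1:45] → 'rdfdnt218v9opnddfaESt262hz6wurnpdddfOIttt274'.

(1, 45)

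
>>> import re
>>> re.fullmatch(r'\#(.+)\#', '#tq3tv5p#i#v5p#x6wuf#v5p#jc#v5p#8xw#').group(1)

`fullmatch` succeeds only if the pattern covers the string from start to end.
The match spans [0:36] → '#tq3tv5p#i#v5p#x6wuf#v5p#jc#v5p#8xw#'.
Captured: group 1 = 'tq3tv5p#i#v5p#x6wuf#v5p#jc#v5p#8xw'.

'tq3tv5p#i#v5p#x6wuf#v5p#jc#v5p#8xw'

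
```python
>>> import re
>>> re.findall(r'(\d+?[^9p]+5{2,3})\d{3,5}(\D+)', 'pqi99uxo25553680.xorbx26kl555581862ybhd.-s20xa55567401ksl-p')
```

[('99uxo25553680.xorbx26kl555581862ybhd.-s20xa555', 'ksl-p')]

This matches one or more of a digit (lazy), then one or more of any character except [9p], then 2 to 3 of the literal '5' (captured); then 3 to 5 of a digit; then one or more of a non-digit (captured).
With 2 capturing groups, `findall` returns a 2-tuple per match.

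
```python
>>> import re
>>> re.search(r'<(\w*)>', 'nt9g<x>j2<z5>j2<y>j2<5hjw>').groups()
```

('x',)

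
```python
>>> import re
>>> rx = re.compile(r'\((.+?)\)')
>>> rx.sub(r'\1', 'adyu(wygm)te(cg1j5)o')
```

'adyuwygmtecg1j5o'

Because the quantifier is non-greedy, it stops expanding at the earliest point where the rest of the pattern can succeed.
Matches: at [4:10] → '(wygm)'; at [12:19] → '(cg1j5)'.
`\1` in the replacement pulls in group 1's text for each match.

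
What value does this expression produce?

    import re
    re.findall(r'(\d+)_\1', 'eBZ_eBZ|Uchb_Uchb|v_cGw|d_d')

A backreference is literal: `\1` must see the identical characters the first group matched.
`findall` collects group 1 from each match (0 total).
Nothing in the string satisfies the pattern, so the list is empty.

[]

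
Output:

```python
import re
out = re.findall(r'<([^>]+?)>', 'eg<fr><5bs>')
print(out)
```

['fr', '5bs']

Scanning left to right: at [2:6] match '<fr>', group 1 = 'fr'; at [6:11] match '<5bs>', group 1 = '5bs'.
One capturing group, so `findall` returns just the captured substring from each match — 2 in all.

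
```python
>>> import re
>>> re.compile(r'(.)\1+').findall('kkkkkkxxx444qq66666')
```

After group 1 captures some text, `\1` only succeeds where that same text appears again.
With a single group, `findall` returns only what that group captured — 5 items.

['k', 'x', '4', 'q', '6']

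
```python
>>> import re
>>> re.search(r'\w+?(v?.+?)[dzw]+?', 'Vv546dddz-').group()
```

'Vv546d'

Pattern: one or more of a word character (lazy); then optionally a literal 'v', then one or more of any character (lazy) (captured); then one or more of one of [dzw] (lazy).
The match spans [0:6] → 'Vv546d'.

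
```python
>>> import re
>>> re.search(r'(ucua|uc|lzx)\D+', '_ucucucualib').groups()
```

Unlike `match`, `search` isn't anchored — it looks for the pattern anywhere in the string.
The match spans [1:12] → 'ucucucualib'.
Captured: group 1 = 'uc'.

('uc',)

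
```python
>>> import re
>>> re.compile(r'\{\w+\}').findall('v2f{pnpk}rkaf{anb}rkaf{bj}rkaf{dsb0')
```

Scanning left to right: at [3:9] → '{pnpk}'; at [13:18] → '{anb}'; at [22:26] → '{bj}'.
No capturing groups, so `findall` returns the 3 full match strings.

['{pnpk}', '{anb}', '{bj}']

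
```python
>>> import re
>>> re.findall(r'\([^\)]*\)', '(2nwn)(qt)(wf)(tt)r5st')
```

['(2nwn)', '(qt)', '(wf)', '(tt)']

Walking the string: at [0:6] → '(2nwn)'; at [6:10] → '(qt)'; at [10:14] → '(wf)'; at [14:18] → '(tt)'.
No capturing groups, so `findall` returns the 4 full match strings.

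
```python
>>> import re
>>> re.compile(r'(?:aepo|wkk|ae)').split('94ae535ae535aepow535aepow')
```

['94', '535', '535', 'w535', 'w']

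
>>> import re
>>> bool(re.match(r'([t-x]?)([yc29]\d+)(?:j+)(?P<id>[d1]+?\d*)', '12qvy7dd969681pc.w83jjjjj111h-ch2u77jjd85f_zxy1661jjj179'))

False

With `match`, the pattern is implicitly anchored at the beginning.
Here the string doesn't start with a match, so the call returns None, and `bool(None)` is False.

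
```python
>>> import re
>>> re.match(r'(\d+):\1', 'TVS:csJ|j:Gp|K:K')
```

`\1` is not a pattern — it's the concrete string captured by group 1, re-applied verbatim.
`match` is anchored at position 0; if the pattern doesn't fit there, it returns None.
Here the pattern fails at index 0, so the call returns None.

None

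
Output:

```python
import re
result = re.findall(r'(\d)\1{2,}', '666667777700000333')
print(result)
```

The backreference `\1` re-matches whatever the first group consumed, character for character.
Walking the string: at [0:5] match '66666', group 1 = '6'; at [5:10] match '77777', group 1 = '7'; at [10:15] match '00000', group 1 = '0'; at [15:18] match '333', group 1 = '3'.
Because there's exactly one group, `findall` drops the full match and keeps group 1 from each hit.

['6', '7', '0', '3']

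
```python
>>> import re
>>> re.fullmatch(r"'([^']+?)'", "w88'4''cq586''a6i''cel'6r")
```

`fullmatch` succeeds only if the pattern covers the string from start to end.
Here there's no way to consume every character, so the call returns None.

None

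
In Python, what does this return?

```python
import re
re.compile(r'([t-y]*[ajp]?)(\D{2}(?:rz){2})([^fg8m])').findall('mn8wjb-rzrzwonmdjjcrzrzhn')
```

This matches zero or more of a character in [t-y], then optionally one of [ajp] (captured); then exactly 2 of a non-digit, then the literal 'rz' repeated 2 times (captured); then any character except [fg8m] (captured).
With 3 capturing groups, `findall` returns a 3-tuple per match.

[('wj', 'b-rzrz', 'w'), ('j', 'jcrzrz', 'h')]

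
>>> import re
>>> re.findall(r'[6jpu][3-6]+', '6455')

['6455']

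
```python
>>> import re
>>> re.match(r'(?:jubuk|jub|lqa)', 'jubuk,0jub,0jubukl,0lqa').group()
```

The regex engine tests alternatives in the order written; an earlier branch that matches wins even if a later one would match more.
`re.match` only tries the pattern at the start of the string.
The match spans [0:5] → 'jubuk'.

'jubuk'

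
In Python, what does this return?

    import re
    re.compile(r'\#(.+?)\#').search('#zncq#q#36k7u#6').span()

(0, 6)

Lazy quantifiers expand one character at a time until the remainder of the pattern can match.
`re.search` tries every starting position until one works.
The match spans [0:6] → '#zncq#'.
Captured: group 1 = 'zncq'.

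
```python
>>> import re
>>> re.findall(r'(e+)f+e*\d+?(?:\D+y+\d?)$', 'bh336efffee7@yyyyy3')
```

['e']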